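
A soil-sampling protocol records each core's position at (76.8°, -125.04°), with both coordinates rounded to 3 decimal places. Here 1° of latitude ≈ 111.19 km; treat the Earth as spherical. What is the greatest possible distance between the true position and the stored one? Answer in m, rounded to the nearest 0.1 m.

Rounding to 3 decimal places leaves each coordinate within ±0.0005° of the true value.
N–S: 0.0005° × 111190 m/° = 55.595 m.
Longitude error → 0.0005 × 111190 × cos 76.8° = 0.0005 × 111190 × 0.2284 ≈ 12.6952 m.
Combining orthogonally: (55.595² + 12.6952²)^½ ≈ 57.0261 m.

57.0 m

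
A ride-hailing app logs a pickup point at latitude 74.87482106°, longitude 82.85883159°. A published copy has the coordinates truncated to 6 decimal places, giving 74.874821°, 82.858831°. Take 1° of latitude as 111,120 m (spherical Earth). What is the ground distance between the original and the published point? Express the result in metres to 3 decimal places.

0.018 metres

Δlat = 74.87482106 − 74.874821 = +0.00000006°; Δlon = 82.85883159 − 82.858831 = +0.00000059°.
North–south shift: 0.00000006 × 111120 = 0.0066672 m.
East–west at this latitude: 0.00000059° × 111120 × cos 74.8748° ≈ 0.00000059 × 28994.4 = 0.0171067 m.
Combined displacement = (0.0066672² + 0.0171067²)^½ ≈ 0.01836 m.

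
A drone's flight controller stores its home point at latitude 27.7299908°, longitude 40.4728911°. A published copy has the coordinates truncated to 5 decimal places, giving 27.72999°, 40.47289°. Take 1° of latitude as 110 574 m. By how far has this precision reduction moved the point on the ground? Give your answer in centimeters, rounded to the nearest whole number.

Δlat = 27.7299908 − 27.72999 = +0.0000008°; Δlon = 40.4728911 − 40.47289 = +0.0000011°.
North–south shift: 0.0000008 × 110574 = 0.0884592 m.
E–W at 27.73°: 0.0000011° × 110574 × cos 27.73° = 0.0000011 × 110574 × 0.8852 ≈ 0.107662 m.
Hypotenuse of the two orthogonal shifts: √(0.0884592² + 0.107662²) = 0.139342 m.
That is 0.139342 m = 13.934 cm.

14 centimeters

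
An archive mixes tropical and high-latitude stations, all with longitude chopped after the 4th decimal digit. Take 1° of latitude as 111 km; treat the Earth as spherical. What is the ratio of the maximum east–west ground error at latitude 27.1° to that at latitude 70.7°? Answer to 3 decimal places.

Truncating at 4 decimal places can drop up to a full unit in the last place, so the longitude may be off by as much as 0.0001°.
At 27.1°: 0.0001° × 111000 × cos 27.1° = 0.0001 × 111000 × 0.8902 ≈ 9.8814 m.
Error at 70.7° = 0.0001° × 111000 × cos 70.7° ≈ 11.1 × 0.3305 = 3.6687 m.
The ratio reduces to cos 27.1° / cos 70.7° = 0.8902/0.3305 ≈ 2.6934.

2.693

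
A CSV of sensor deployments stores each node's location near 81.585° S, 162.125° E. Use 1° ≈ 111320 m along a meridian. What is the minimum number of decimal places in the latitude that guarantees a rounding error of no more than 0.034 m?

7 decimal places

One degree of latitude covers 111320 m.
Rounding to N decimal places gives at most 0.5 × 10⁻ᴺ degrees of error, i.e. 0.5 × 10⁻ᴺ × 111320 m.
Setting 55660 × 10⁻ᴺ ≤ 0.034 gives 10ᴺ ≥ 1.637e+06, i.e. N ≥ 6.21.
At 6 places the error can reach 0.0557 m, but 7 places keeps it to 0.00557 m.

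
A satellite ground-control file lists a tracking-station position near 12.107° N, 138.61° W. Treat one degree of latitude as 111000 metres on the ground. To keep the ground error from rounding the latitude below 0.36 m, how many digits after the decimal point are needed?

One degree of latitude covers 111000 m.
Rounding to N decimal places gives at most 0.5 × 10⁻ᴺ degrees of error, i.e. 0.5 × 10⁻ᴺ × 111000 m.
Setting 55500 × 10⁻ᴺ ≤ 0.36 gives 10ᴺ ≥ 1.542e+05, i.e. N ≥ 5.19.
At 5 places the error can reach 0.555 m, but 6 places keeps it to 0.0555 m.

6 decimal places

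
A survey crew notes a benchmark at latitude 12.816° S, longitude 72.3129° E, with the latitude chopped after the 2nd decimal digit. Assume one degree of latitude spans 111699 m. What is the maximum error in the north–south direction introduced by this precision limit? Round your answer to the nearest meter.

Truncating at 2 decimal places can drop up to a full unit in the last place, so the latitude may be off by as much as 0.01°.
Along the meridian that is 0.01° × 111699 m/° = 1116.99 m.

1117 meters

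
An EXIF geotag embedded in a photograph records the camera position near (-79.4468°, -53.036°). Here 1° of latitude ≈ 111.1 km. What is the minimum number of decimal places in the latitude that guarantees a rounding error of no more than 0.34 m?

6 decimal places

One degree of latitude covers 111100 m.
Rounding to N decimal places gives at most 0.5 × 10⁻ᴺ degrees of error, i.e. 0.5 × 10⁻ᴺ × 111100 m.
Setting 55550 × 10⁻ᴺ ≤ 0.34 gives 10ᴺ ≥ 1.634e+05, i.e. N ≥ 5.21.
At 5 places the error can reach 0.555 m, but 6 places keeps it to 0.0555 m.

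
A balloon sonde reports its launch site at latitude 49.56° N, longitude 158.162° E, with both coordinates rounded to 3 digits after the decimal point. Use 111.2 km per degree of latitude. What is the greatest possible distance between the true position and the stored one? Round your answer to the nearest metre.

66 metres

Rounding to 3 decimal places leaves each coordinate within ±0.0005° of the true value.
North–south component: 0.0005° × 111200 = 55.6 m.
Longitude error → 0.0005 × 111200 × cos 49.56° = 0.0005 × 111200 × 0.6487 ≈ 36.065 m.
The two errors are perpendicular, so the maximum displacement is √(55.6² + 36.065²) ≈ 66.2725 m.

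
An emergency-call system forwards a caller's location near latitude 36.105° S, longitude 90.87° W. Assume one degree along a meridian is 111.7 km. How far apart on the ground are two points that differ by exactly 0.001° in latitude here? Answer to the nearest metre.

0.001° × 111700 m/° = 111.7 m.

112 metres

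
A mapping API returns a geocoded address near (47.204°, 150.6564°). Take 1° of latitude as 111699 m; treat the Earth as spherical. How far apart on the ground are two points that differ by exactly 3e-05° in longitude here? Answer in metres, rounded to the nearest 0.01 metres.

2.28 metres

At 47.204° a degree of longitude is 111699 × cos 47.204° ≈ 75887.2 m, so 3e-05° corresponds to 2.27662 m.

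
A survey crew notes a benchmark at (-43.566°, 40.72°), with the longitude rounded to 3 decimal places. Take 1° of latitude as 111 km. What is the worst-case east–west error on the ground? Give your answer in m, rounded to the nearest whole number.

40 m

Rounding to 3 decimal places leaves the longitude within ±0.0005° of the true value.
At latitude 43.566° a degree of longitude spans 111000 m × cos 43.566° = 111000 × 0.7246 ≈ 80428.5 m.
East–west error: 0.0005° × 80428.5 m/° ≈ 40.2142 m.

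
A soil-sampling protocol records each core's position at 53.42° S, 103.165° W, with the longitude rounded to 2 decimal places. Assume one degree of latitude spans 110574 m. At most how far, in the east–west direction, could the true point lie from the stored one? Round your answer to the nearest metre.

Rounding to 2 decimal places leaves the longitude within ±0.005° of the true value.
At latitude 53.42° a degree of longitude spans 110574 m × cos 53.42° = 110574 × 0.5959 ≈ 65896 m.
East–west error: 0.005° × 65896 m/° ≈ 329.48 m.

329 metres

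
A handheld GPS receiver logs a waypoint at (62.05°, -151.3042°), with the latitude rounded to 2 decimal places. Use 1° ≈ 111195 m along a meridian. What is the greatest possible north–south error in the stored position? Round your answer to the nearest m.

Rounding to 2 decimal places leaves the latitude within ±0.005° of the true value.
Along the meridian that is 0.005° × 111195 m/° = 555.975 m.

556 m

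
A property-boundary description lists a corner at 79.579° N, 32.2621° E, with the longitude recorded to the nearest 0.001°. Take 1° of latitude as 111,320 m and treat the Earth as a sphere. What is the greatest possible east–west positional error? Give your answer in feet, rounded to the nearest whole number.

33 feet

Rounding to 3 decimal places leaves the longitude within ±0.0005° of the true value.
Parallels shrink by cos φ, so at 79.579° a degree of longitude is 111320 × 0.1809 ≈ 20135.5 m.
Maximum E–W displacement: 0.0005 × 20135.5 = 10.0678 m.
In feet: 10.0678 m ÷ 0.3048 ≈ 33.031 ft.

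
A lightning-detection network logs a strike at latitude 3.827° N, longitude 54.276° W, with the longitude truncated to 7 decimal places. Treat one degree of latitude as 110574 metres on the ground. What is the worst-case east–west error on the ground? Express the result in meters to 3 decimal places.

0.011 meters

Truncating at 7 decimal places can drop up to a full unit in the last place, so the longitude may be off by as much as 1e-07°.
At latitude 3.827° a degree of longitude spans 110574 m × cos 3.827° = 110574 × 0.9978 ≈ 110327 m.
So at most 1e-07° × 110327 ≈ 0.0110327 m east–west.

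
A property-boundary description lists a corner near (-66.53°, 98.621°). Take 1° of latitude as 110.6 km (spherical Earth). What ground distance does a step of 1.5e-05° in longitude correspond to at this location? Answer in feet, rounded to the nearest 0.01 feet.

At 66.53° a degree of longitude is 110600 × cos 66.53° ≈ 44048.5 m, so 1.5e-05° corresponds to 0.660728 m.
In feet: 0.660728 m ÷ 0.3048 ≈ 2.1677 ft.

2.17 feet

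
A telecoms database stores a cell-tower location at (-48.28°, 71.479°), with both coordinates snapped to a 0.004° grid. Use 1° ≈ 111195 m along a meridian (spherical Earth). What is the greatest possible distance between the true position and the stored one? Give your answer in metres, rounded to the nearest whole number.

267 metres

With a 0.004° grid the true value lies within half a step, ±0.004°/2 = ±0.002°, of the stored one.
North–south component: 0.002° × 111195 = 222.39 m.
East–west component at 48.28°: 0.002° × 111195 × cos 48.28° ≈ 0.002 × 73999.3 ≈ 147.999 m.
Worst case both components are at the extreme and orthogonal: √(222.39² + 147.999²) ≈ 267.135 m.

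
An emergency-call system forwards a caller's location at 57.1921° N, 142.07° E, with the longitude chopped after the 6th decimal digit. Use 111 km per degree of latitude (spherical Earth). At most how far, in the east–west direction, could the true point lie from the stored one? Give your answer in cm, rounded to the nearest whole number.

Truncating at 6 decimal places can drop up to a full unit in the last place, so the longitude may be off by as much as 1e-06°.
One degree of longitude at 57.1921° is 111000 × cos 57.1921° ≈ 111000 × 0.5418 = 60142.5 m.
Maximum E–W displacement: 1e-06 × 60142.5 = 0.0601425 m.
That is 0.0601425 m = 6.0142 cm.

6 cm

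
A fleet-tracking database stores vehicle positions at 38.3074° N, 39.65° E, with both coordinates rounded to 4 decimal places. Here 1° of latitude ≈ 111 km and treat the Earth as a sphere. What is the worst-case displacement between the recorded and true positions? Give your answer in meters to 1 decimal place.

Rounding to 4 decimal places leaves each coordinate within ±5e-05° of the true value.
Latitude error → 5e-05 × 111000 = 5.55 m along the meridian.
East–west component at 38.3074°: 5e-05° × 111000 × cos 38.3074° ≈ 5e-05 × 87101.3 ≈ 4.35506 m.
The two errors are perpendicular, so the maximum displacement is √(5.55² + 4.35506²) ≈ 7.05472 m.

7.1 meters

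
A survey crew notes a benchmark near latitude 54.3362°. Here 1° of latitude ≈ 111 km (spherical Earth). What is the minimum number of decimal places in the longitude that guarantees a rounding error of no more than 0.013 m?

7 decimal places

At 54.3362° one degree of longitude covers 111000 × cos 54.3362° ≈ 111000 × 0.5830 ≈ 64716.1 m.
With N decimal places the half-ulp bound is 0.5·10⁻ᴺ°, or 0.5·10⁻ᴺ × 64716.1 m on the ground.
Setting 32358.1 × 10⁻ᴺ ≤ 0.013 gives 10ᴺ ≥ 2.489e+06, i.e. N ≥ 6.40.
So 7 decimal places suffice (0.00324 m); 6 would allow up to 0.0324 m.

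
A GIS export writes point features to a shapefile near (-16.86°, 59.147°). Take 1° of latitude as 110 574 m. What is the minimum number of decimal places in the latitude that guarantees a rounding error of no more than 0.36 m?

One degree of latitude covers 110574 m.
With N decimal places the half-ulp bound is 0.5·10⁻ᴺ°, or 0.5·10⁻ᴺ × 110574 m on the ground.
Setting 55287 × 10⁻ᴺ ≤ 0.36 gives 10ᴺ ≥ 1.536e+05, i.e. N ≥ 5.19.
At 5 places the error can reach 0.553 m, but 6 places keeps it to 0.0553 m.

6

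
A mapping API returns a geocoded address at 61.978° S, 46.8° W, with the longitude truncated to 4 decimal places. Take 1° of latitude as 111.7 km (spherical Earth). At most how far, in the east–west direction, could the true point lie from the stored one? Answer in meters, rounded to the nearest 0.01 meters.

5.25 meters

Truncating at 4 decimal places can drop up to a full unit in the last place, so the longitude may be off by as much as 0.0001°.
At latitude 61.978° a degree of longitude spans 111700 m × cos 61.978° = 111700 × 0.4698 ≈ 52477.8 m.
Maximum E–W displacement: 0.0001 × 52477.8 = 5.24778 m.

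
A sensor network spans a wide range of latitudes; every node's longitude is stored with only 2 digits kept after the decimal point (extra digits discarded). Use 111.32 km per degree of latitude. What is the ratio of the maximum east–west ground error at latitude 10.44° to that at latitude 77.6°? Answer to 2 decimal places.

Truncating at 2 decimal places can drop up to a full unit in the last place, so the longitude may be off by as much as 0.01°.
At 10.44°: 0.01° × 111320 × cos 10.44° = 0.01 × 111320 × 0.9834 ≈ 1094.8 m.
At 77.6°: 0.01° × 111320 × cos 77.6° = 0.01 × 111320 × 0.2147 ≈ 239.04 m.
The ratio reduces to cos 10.44° / cos 77.6° = 0.9834/0.2147 ≈ 4.5798.

4.58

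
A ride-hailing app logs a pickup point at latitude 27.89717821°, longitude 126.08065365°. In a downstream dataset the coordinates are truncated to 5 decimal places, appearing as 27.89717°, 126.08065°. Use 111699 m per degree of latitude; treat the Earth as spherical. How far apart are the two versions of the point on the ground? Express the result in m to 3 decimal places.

0.985 m

The latitude changed by +0.00000821° and the longitude by +0.00000365°.
North–south shift: 0.00000821 × 111699 = 0.917049 m.
E–W at 27.8972°: 0.00000365° × 111699 × cos 27.8972° = 0.00000365 × 111699 × 0.8838 ≈ 0.360322 m.
Combined displacement = (0.917049² + 0.360322²)^½ ≈ 0.985297 m.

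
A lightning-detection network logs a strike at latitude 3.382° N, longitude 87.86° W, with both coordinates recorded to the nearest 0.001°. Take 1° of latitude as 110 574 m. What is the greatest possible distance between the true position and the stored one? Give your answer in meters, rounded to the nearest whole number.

78 meters

Rounding to 3 decimal places leaves each coordinate within ±0.0005° of the true value.
N–S: 0.0005° × 110574 m/° = 55.287 m.
East–west component at 3.382°: 0.0005° × 110574 × cos 3.382° ≈ 0.0005 × 110381 ≈ 55.1907 m.
Combining orthogonally: (55.287² + 55.1907²)^½ ≈ 78.1196 m.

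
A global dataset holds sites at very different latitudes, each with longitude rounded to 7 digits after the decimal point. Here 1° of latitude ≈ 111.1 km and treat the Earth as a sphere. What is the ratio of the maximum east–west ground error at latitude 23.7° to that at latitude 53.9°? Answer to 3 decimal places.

1.554

Rounding to 7 decimal places leaves the longitude within ±5e-08° of the true value.
At 23.7°: 5e-08° × 111100 × cos 23.7° = 5e-08 × 111100 × 0.9157 ≈ 0.0050865 m.
At 53.9°: 5e-08° × 111100 × cos 53.9° = 5e-08 × 111100 × 0.5892 ≈ 0.003273 m.
The ratio reduces to cos 23.7° / cos 53.9° = 0.9157/0.5892 ≈ 1.5541.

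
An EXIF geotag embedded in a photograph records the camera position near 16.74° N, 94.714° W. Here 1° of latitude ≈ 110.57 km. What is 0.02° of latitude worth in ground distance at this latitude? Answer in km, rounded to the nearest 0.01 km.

2.21 km

0.02° × 110570 m/° = 2211.4 m.
That is 2211.4 m = 2.2114 km.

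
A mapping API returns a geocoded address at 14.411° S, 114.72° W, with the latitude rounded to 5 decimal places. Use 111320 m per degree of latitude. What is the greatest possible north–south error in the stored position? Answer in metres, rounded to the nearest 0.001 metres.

Rounding to 5 decimal places leaves the latitude within ±5e-06° of the true value.
North–south distance: 5e-06° × 111320 m/° = 0.5566 m.

0.557 metres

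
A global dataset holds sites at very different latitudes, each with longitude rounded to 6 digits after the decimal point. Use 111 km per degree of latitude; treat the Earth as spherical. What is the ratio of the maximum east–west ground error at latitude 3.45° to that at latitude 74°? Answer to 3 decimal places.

Rounding to 6 decimal places leaves the longitude within ±5e-07° of the true value.
Error at 3.45° = 5e-07° × 111000 × cos 3.45° ≈ 0.0555 × 0.9982 = 0.055399 m.
Error at 74° = 5e-07° × 111000 × cos 74° ≈ 0.0555 × 0.2756 = 0.015298 m.
The ratio reduces to cos 3.45° / cos 74° = 0.9982/0.2756 ≈ 3.6214.

3.621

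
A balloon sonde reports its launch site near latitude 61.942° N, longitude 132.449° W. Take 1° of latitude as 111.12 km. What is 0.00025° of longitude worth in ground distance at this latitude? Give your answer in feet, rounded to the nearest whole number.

0.00025° of longitude at 61.942° is 0.00025 × 111120 × cos 61.942° ≈ 0.00025 × 52267 = 13.0667 m.
Converting: 13.0667 m × 3.2808 ft/m ≈ 42.87 ft.

43 feet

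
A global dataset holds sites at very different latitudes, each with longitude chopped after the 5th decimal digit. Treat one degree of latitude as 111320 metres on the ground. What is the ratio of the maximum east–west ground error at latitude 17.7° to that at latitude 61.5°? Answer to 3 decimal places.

Truncating at 5 decimal places can drop up to a full unit in the last place, so the longitude may be off by as much as 1e-05°.
Error at 17.7° = 1e-05° × 111320 × cos 17.7° ≈ 1.1132 × 0.9527 = 1.0605 m.
Error at 61.5° = 1e-05° × 111320 × cos 61.5° ≈ 1.1132 × 0.4772 = 0.53117 m.
Ratio: 1.0605 / 0.53117 = cos 17.7° / cos 61.5° ≈ 1.9965.

1.997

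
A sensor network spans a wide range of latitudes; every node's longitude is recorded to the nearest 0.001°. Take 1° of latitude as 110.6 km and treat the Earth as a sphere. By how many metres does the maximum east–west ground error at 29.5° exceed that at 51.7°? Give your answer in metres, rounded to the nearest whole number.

14 metres

Rounding to 3 decimal places leaves the longitude within ±0.0005° of the true value.
At 29.5°: 0.0005° × 110600 × cos 29.5° = 0.0005 × 110600 × 0.8704 ≈ 48.131 m.
Error at 51.7° = 0.0005° × 110600 × cos 51.7° ≈ 55.3 × 0.6198 = 34.274 m.
So the lower-latitude error exceeds the higher by 48.131 − 34.274 = 13.857 m.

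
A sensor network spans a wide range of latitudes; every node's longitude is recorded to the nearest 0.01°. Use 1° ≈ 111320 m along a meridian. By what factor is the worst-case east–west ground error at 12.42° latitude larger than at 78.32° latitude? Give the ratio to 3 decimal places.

4.824

Rounding to 2 decimal places leaves the longitude within ±0.005° of the true value.
Error at 12.42° = 0.005° × 111320 × cos 12.42° ≈ 556.6 × 0.9766 = 543.57 m.
Error at 78.32° = 0.005° × 111320 × cos 78.32° ≈ 556.6 × 0.2024 = 112.68 m.
The ratio reduces to cos 12.42° / cos 78.32° = 0.9766/0.2024 ≈ 4.8240.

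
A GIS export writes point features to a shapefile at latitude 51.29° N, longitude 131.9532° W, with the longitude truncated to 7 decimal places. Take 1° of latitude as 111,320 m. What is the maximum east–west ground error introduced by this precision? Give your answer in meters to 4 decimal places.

0.0070 meters

Truncating at 7 decimal places can drop up to a full unit in the last place, so the longitude may be off by as much as 1e-07°.
One degree of longitude at 51.29° is 111320 × cos 51.29° ≈ 111320 × 0.6254 = 69617.2 m.
So at most 1e-07° × 69617.2 ≈ 0.00696172 m east–west.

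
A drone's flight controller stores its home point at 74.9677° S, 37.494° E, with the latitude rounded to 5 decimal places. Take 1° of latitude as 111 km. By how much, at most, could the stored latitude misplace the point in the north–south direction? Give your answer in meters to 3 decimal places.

0.555 meters

Rounding to 5 decimal places leaves the latitude within ±5e-06° of the true value.
North–south distance: 5e-06° × 111000 m/° = 0.555 m.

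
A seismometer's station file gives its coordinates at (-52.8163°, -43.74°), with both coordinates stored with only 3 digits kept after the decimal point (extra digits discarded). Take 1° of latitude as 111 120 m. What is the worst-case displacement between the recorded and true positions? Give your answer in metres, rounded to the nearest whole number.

130 metres

Truncating at 3 decimal places can drop up to a full unit in the last place, so each coordinate may be off by as much as 0.001°.
North–south component: 0.001° × 111120 = 111.12 m.
Longitude error → 0.001 × 111120 × cos 52.8163° = 0.001 × 111120 × 0.6044 ≈ 67.1579 m.
Combining orthogonally: (111.12² + 67.1579²)^½ ≈ 129.838 m.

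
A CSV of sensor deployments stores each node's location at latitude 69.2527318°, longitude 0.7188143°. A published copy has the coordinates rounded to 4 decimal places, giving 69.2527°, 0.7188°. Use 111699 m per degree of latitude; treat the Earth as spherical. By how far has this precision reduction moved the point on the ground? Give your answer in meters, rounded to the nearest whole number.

Δlat = 69.2527318 − 69.2527 = +0.0000318°; Δlon = 0.7188143 − 0.7188 = +0.0000143°.
North–south shift: 0.0000318 × 111699 = 3.55203 m.
East–west at this latitude: 0.0000143° × 111699 × cos 69.2527° ≈ 0.0000143 × 39569 = 0.565837 m.
Combined displacement = (3.55203² + 0.565837²)^½ ≈ 3.59681 m.

4 meters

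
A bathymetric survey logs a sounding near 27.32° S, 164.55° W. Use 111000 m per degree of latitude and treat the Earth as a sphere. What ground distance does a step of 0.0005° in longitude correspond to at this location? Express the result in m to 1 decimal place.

49.3 m

One degree of longitude here spans 111000 × cos 27.32° = 111000 × 0.8885 ≈ 98618.7 m; 0.0005° of that is 49.3094 m.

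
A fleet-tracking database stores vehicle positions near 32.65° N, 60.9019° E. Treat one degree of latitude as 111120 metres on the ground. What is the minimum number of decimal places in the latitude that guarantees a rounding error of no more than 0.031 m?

7 decimal places

One degree of latitude covers 111120 m.
Rounding to N decimal places gives at most 0.5 × 10⁻ᴺ degrees of error, i.e. 0.5 × 10⁻ᴺ × 111120 m.
Setting 55560 × 10⁻ᴺ ≤ 0.031 gives 10ᴺ ≥ 1.792e+06, i.e. N ≥ 6.25.
N = 6 would give 0.0556 m (too coarse); N = 7 gives 0.00556 m ≤ 0.031 m.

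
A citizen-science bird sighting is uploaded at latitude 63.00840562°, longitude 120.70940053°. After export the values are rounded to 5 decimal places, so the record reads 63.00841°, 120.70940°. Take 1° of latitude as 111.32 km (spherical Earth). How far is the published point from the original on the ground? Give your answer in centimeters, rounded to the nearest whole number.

Δlat = 63.00840562 − 63.00841 = -0.00000438°; Δlon = 120.70940053 − 120.70940 = +0.00000053°.
N–S: -0.00000438° × 111320 m/° = -0.487582 m.
East–west at this latitude: 0.00000053° × 111320 × cos 63.0084° ≈ 0.00000053 × 50523.7 = 0.0267775 m.
Hypotenuse of the two orthogonal shifts: √(0.487582² + 0.0267775²) = 0.488316 m.
That is 0.488316 m = 48.832 cm.

49 centimeters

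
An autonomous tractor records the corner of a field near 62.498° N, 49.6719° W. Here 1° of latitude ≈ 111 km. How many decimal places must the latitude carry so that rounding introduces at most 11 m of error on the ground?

4

One degree of latitude covers 111000 m.
With N decimal places the half-ulp bound is 0.5·10⁻ᴺ°, or 0.5·10⁻ᴺ × 111000 m on the ground.
Setting 55500 × 10⁻ᴺ ≤ 11 gives 10ᴺ ≥ 5045, i.e. N ≥ 3.70.
At 3 places the error can reach 55.5 m, but 4 places keeps it to 5.55 m.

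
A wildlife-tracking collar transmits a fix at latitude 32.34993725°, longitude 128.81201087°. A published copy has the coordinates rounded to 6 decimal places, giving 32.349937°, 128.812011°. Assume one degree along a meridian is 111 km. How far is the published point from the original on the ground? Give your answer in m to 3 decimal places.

The latitude changed by +0.00000025° and the longitude by -0.00000013°.
N–S: 0.00000025° × 111000 m/° = 0.02775 m.
E–W at 32.3499°: -0.00000013° × 111000 × cos 32.3499° = -0.00000013 × 111000 × 0.8448 ≈ -0.0121904 m.
Distance: √(0.02775² + 0.0121904²) ≈ 0.0303095 m.

0.030 m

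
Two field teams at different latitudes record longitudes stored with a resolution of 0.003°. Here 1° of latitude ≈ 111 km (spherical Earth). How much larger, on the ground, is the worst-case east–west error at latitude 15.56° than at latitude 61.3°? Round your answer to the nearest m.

80 m

With a 0.003° grid the true value lies within half a step, ±0.003°/2 = ±0.0015°, of the stored one.
Error at 15.56° = 0.0015° × 111000 × cos 15.56° ≈ 166.5 × 0.9634 = 160.4 m.
Error at 61.3° = 0.0015° × 111000 × cos 61.3° ≈ 166.5 × 0.4802 = 79.957 m.
Difference: 160.4 − 79.957 = 80.441 m.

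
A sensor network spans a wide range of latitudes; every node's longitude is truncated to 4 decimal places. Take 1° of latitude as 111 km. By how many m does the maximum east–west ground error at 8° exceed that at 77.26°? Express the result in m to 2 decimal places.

Truncating at 4 decimal places can drop up to a full unit in the last place, so the longitude may be off by as much as 0.0001°.
At 8°: 0.0001° × 111000 × cos 8° = 0.0001 × 111000 × 0.9903 ≈ 10.992 m.
Error at 77.26° = 0.0001° × 111000 × cos 77.26° ≈ 11.1 × 0.2205 = 2.4479 m.
Difference: 10.992 − 2.4479 = 8.5441 m.

8.54 m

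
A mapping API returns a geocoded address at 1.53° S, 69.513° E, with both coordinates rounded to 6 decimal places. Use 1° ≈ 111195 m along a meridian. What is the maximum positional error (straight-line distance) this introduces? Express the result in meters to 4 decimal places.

Rounding to 6 decimal places leaves each coordinate within ±5e-07° of the true value.
Latitude error → 5e-07 × 111195 = 0.0555975 m along the meridian.
East–west component at 1.53°: 5e-07° × 111195 × cos 1.53° ≈ 5e-07 × 111155 ≈ 0.0555777 m.
Worst case both components are at the extreme and orthogonal: √(0.0555975² + 0.0555777²) ≈ 0.0786127 m.

0.0786 meters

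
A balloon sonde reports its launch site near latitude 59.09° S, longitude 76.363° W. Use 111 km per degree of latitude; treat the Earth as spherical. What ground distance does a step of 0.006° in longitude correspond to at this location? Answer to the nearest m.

342 m

One degree of longitude here spans 111000 × cos 59.09° = 111000 × 0.5137 ≈ 57019.7 m; 0.006° of that is 342.118 m.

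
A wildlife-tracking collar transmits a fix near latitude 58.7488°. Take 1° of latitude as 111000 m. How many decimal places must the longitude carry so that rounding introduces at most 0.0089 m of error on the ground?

At 58.7488° one degree of longitude covers 111000 × cos 58.7488° ≈ 111000 × 0.5188 ≈ 57585.8 m.
Rounding to N decimal places gives at most 0.5 × 10⁻ᴺ degrees of error, i.e. 0.5 × 10⁻ᴺ × 57585.8 m.
Setting 28792.9 × 10⁻ᴺ ≤ 0.0089 gives 10ᴺ ≥ 3.235e+06, i.e. N ≥ 6.51.
N = 6 would give 0.0288 m (too coarse); N = 7 gives 0.00288 m ≤ 0.0089 m.

7 decimal places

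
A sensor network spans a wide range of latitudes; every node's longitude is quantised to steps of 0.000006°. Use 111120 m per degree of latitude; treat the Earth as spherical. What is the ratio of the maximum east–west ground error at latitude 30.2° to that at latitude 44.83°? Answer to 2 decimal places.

1.22

With a 0.000006° grid the true value lies within half a step, ±0.000006°/2 = ±3e-06°, of the stored one.
Error at 30.2° = 3e-06° × 111120 × cos 30.2° ≈ 0.33336 × 0.8643 = 0.28811 m.
Error at 44.83° = 3e-06° × 111120 × cos 44.83° ≈ 0.33336 × 0.7092 = 0.23642 m.
The ratio reduces to cos 30.2° / cos 44.83° = 0.8643/0.7092 ≈ 1.2187.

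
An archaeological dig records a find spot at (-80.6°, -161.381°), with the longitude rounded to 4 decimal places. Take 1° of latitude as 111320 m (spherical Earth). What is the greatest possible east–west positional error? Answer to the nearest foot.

3 feet

Rounding to 4 decimal places leaves the longitude within ±5e-05° of the true value.
Parallels shrink by cos φ, so at 80.6° a degree of longitude is 111320 × 0.1633 ≈ 18181.4 m.
Maximum E–W displacement: 5e-05 × 18181.4 = 0.909072 m.
Converting: 0.909072 m × 3.2808 ft/m ≈ 2.9825 ft.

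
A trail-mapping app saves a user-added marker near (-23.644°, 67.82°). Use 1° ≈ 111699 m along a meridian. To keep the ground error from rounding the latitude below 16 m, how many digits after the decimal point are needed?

One degree of latitude covers 111699 m.
N decimal places → at most half a unit in the last place, 0.5 × 10⁻ᴺ° = 111699/2 × 10⁻ᴺ m.
Setting 55849.5 × 10⁻ᴺ ≤ 16 gives 10ᴺ ≥ 3491, i.e. N ≥ 3.54.
N = 3 would give 55.8 m (too coarse); N = 4 gives 5.58 m ≤ 16 m.

4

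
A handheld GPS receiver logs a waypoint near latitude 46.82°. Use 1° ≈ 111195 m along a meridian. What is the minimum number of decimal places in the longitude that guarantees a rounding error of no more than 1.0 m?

At 46.82° one degree of longitude covers 111195 × cos 46.82° ≈ 111195 × 0.6843 ≈ 76089.9 m.
N decimal places → at most half a unit in the last place, 0.5 × 10⁻ᴺ° = 76089.9/2 × 10⁻ᴺ m.
Need 0.5 × 76089.9 × 10⁻ᴺ ≤ 1.0 → 10⁻ᴺ ≤ 2.628e-05, so N ≥ 4.58.
So 5 decimal places suffice (0.38 m); 4 would allow up to 3.8 m.

5 decimal places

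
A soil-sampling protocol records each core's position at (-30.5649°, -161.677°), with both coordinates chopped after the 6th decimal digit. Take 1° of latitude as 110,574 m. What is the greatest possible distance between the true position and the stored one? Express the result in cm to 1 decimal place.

Truncating at 6 decimal places can drop up to a full unit in the last place, so each coordinate may be off by as much as 1e-06°.
N–S: 1e-06° × 110574 m/° = 0.110574 m.
Longitude error → 1e-06 × 110574 × cos 30.5649° = 1e-06 × 110574 × 0.8611 ≈ 0.0952102 m.
Combining orthogonally: (0.110574² + 0.0952102²)^½ ≈ 0.145916 m.
That is 0.145916 m = 14.592 cm.

14.6 cm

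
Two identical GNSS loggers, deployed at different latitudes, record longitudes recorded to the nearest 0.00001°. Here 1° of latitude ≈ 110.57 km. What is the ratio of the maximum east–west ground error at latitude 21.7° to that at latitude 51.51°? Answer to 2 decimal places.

Rounding to 5 decimal places leaves the longitude within ±5e-06° of the true value.
Error at 21.7° = 5e-06° × 110570 × cos 21.7° ≈ 0.55285 × 0.9291 = 0.51367 m.
At 51.51°: 5e-06° × 110570 × cos 51.51° = 5e-06 × 110570 × 0.6224 ≈ 0.34408 m.
The ratio reduces to cos 21.7° / cos 51.51° = 0.9291/0.6224 ≈ 1.4929.

1.49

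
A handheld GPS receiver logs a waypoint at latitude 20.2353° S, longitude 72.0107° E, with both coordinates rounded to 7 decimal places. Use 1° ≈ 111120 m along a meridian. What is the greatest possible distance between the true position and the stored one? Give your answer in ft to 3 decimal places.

Rounding to 7 decimal places leaves each coordinate within ±5e-08° of the true value.
Latitude error → 5e-08 × 111120 = 0.005556 m along the meridian.
East–west component at 20.2353°: 5e-08° × 111120 × cos 20.2353° ≈ 5e-08 × 104262 ≈ 0.00521308 m.
Combining orthogonally: (0.005556² + 0.00521308²)^½ ≈ 0.00761875 m.
Converting: 0.00761875 m × 3.2808 ft/m ≈ 0.024996 ft.

0.025 ft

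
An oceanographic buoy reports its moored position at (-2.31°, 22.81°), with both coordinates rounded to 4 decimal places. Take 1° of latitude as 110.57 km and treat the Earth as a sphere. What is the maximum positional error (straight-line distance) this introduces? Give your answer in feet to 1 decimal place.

Rounding to 4 decimal places leaves each coordinate within ±5e-05° of the true value.
North–south component: 5e-05° × 110570 = 5.5285 m.
East–west component at 2.31°: 5e-05° × 110570 × cos 2.31° ≈ 5e-05 × 110480 ≈ 5.52401 m.
Worst case both components are at the extreme and orthogonal: √(5.5285² + 5.52401²) ≈ 7.8153 m.
In feet: 7.8153 m ÷ 0.3048 ≈ 25.641 ft.

25.6 feet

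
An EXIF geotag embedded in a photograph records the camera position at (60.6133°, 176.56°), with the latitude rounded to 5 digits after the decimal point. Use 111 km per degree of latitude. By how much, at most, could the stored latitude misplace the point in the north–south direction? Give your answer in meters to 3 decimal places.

Rounding to 5 decimal places leaves the latitude within ±5e-06° of the true value.
So the N–S error is at most 5e-06 × 111000 = 0.555 m.

0.555 meters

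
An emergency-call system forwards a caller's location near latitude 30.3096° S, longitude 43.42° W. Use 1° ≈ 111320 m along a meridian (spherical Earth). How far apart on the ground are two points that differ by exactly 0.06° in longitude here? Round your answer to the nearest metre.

One degree of longitude here spans 111320 × cos 30.3096° = 111320 × 0.8633 ≈ 96103.8 m; 0.06° of that is 5766.23 m.

5766 metres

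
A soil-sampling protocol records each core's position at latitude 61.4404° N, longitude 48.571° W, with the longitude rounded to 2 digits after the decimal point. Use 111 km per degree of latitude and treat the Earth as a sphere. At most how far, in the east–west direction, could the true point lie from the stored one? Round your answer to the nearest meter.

Rounding to 2 decimal places leaves the longitude within ±0.005° of the true value.
At latitude 61.4404° a degree of longitude spans 111000 m × cos 61.4404° = 111000 × 0.4781 ≈ 53066.1 m.
East–west error: 0.005° × 53066.1 m/° ≈ 265.33 m.

265 meters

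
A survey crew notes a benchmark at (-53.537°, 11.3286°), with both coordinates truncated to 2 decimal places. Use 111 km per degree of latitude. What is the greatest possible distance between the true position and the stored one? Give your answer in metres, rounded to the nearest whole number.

Truncating at 2 decimal places can drop up to a full unit in the last place, so each coordinate may be off by as much as 0.01°.
Latitude error → 0.01 × 111000 = 1110 m along the meridian.
Longitude error → 0.01 × 111000 × cos 53.537° = 0.01 × 111000 × 0.5943 ≈ 659.677 m.
Worst case both components are at the extreme and orthogonal: √(1110² + 659.677²) ≈ 1291.23 m.

1291 metres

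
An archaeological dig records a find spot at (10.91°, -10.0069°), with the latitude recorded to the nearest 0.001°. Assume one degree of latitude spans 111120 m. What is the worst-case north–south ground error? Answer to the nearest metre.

Rounding to 3 decimal places leaves the latitude within ±0.0005° of the true value.
North–south distance: 0.0005° × 111120 m/° = 55.56 m.

56 metres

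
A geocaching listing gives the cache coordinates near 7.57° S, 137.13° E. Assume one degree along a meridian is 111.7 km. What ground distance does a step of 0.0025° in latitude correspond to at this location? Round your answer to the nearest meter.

279 meters

Along a meridian 0.0025° is 0.0025 × 111700 = 279.25 m.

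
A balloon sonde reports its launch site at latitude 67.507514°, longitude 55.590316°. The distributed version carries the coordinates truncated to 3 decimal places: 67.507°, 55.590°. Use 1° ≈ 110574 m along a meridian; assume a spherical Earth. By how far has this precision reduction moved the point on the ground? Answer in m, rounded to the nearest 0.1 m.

Δlat = 67.507514 − 67.507 = +0.000514°; Δlon = 55.590316 − 55.590 = +0.000316°.
North–south shift: 0.000514 × 110574 = 56.835 m.
E–W at 67.507°: 0.000316° × 110574 × cos 67.507° = 0.000316 × 110574 × 0.3826 ≈ 13.3675 m.
Combined displacement = (56.835² + 13.3675²)^½ ≈ 58.3859 m.

58.4 m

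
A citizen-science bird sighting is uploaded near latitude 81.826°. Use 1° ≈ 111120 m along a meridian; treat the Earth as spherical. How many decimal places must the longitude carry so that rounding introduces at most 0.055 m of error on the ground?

At 81.826° one degree of longitude covers 111120 × cos 81.826° ≈ 111120 × 0.1422 ≈ 15799 m.
With N decimal places the half-ulp bound is 0.5·10⁻ᴺ°, or 0.5·10⁻ᴺ × 15799 m on the ground.
Setting 7899.51 × 10⁻ᴺ ≤ 0.055 gives 10ᴺ ≥ 1.436e+05, i.e. N ≥ 5.16.
N = 5 would give 0.079 m (too coarse); N = 6 gives 0.0079 m ≤ 0.055 m.

6 decimal places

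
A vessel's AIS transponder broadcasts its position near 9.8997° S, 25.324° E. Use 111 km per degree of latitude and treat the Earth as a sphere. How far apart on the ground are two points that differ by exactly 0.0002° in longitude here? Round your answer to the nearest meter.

One degree of longitude here spans 111000 × cos 9.8997° = 111000 × 0.9851 ≈ 109347 m; 0.0002° of that is 21.8694 m.

22 meters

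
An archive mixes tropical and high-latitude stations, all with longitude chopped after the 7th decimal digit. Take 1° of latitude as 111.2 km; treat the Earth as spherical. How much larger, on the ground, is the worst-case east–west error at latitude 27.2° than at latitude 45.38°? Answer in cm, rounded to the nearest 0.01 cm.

Truncating at 7 decimal places can drop up to a full unit in the last place, so the longitude may be off by as much as 1e-07°.
At 27.2°: 1e-07° × 111200 × cos 27.2° = 1e-07 × 111200 × 0.8894 ≈ 0.0098903 m.
At 45.38°: 1e-07° × 111200 × cos 45.38° = 1e-07 × 111200 × 0.7024 ≈ 0.0078107 m.
Difference: 0.0098903 − 0.0078107 = 0.0020796 m.
That is 0.0020796 m = 0.20796 cm.

0.21 cm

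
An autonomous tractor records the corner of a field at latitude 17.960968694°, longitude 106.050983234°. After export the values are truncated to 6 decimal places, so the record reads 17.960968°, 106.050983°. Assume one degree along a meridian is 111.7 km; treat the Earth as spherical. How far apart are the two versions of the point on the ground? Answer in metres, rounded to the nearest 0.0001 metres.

0.0814 metres

The latitude changed by +0.000000694° and the longitude by +0.000000234°.
North–south shift: 0.000000694 × 111700 = 0.0775198 m.
East–west at this latitude: 0.000000234° × 111700 × cos 17.961° ≈ 0.000000234 × 106257 = 0.024864 m.
Hypotenuse of the two orthogonal shifts: √(0.0775198² + 0.024864²) = 0.0814097 m.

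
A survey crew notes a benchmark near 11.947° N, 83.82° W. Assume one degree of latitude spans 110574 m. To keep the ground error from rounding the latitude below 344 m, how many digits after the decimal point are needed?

One degree of latitude covers 110574 m.
N decimal places → at most half a unit in the last place, 0.5 × 10⁻ᴺ° = 110574/2 × 10⁻ᴺ m.
Setting 55287 × 10⁻ᴺ ≤ 344 gives 10ᴺ ≥ 160.7, i.e. N ≥ 2.21.
So 3 decimal places suffice (55.3 m); 2 would allow up to 553 m.

3 decimal places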